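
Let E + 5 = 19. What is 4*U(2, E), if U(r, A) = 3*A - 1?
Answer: 164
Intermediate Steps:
E = 14 (E = -5 + 19 = 14)
U(r, A) = -1 + 3*A
4*U(2, E) = 4*(-1 + 3*14) = 4*(-1 + 42) = 4*41 = 164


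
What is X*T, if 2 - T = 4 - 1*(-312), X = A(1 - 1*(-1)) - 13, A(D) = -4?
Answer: 5338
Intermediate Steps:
X = -17 (X = -4 - 13 = -17)
T = -314 (T = 2 - (4 - 1*(-312)) = 2 - (4 + 312) = 2 - 1*316 = 2 - 316 = -314)
X*T = -17*(-314) = 5338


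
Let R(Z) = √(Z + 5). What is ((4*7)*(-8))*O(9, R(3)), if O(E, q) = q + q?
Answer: -896*√2 ≈ -1267.1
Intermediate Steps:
R(Z) = √(5 + Z)
O(E, q) = 2*q
((4*7)*(-8))*O(9, R(3)) = ((4*7)*(-8))*(2*√(5 + 3)) = (28*(-8))*(2*√8) = -448*2*√2 = -896*√2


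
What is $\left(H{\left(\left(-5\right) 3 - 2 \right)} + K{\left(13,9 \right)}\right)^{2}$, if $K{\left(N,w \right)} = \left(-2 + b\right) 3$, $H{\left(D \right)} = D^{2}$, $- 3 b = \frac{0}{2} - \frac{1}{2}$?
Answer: $\frac{321489}{4} \approx 80372.0$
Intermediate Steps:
$b = \frac{1}{6}$ ($b = - \frac{\frac{0}{2} - \frac{1}{2}}{3} = - \frac{0 \cdot \frac{1}{2} - \frac{1}{2}}{3} = - \frac{0 - \frac{1}{2}}{3} = \left(- \frac{1}{3}\right) \left(- \frac{1}{2}\right) = \frac{1}{6} \approx 0.16667$)
$K{\left(N,w \right)} = - \frac{11}{2}$ ($K{\left(N,w \right)} = \left(-2 + \frac{1}{6}\right) 3 = \left(- \frac{11}{6}\right) 3 = - \frac{11}{2}$)
$\left(H{\left(\left(-5\right) 3 - 2 \right)} + K{\left(13,9 \right)}\right)^{2} = \left(\left(\left(-5\right) 3 - 2\right)^{2} - \frac{11}{2}\right)^{2} = \left(\left(-15 - 2\right)^{2} - \frac{11}{2}\right)^{2} = \left(\left(-17\right)^{2} - \frac{11}{2}\right)^{2} = \left(289 - \frac{11}{2}\right)^{2} = \left(\frac{567}{2}\right)^{2} = \frac{321489}{4}$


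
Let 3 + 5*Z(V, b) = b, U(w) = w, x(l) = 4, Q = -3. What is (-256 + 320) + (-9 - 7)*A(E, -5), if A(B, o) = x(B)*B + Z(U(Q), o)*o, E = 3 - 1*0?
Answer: -256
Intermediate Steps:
Z(V, b) = -⅗ + b/5
E = 3 (E = 3 + 0 = 3)
A(B, o) = 4*B + o*(-⅗ + o/5) (A(B, o) = 4*B + (-⅗ + o/5)*o = 4*B + o*(-⅗ + o/5))
(-256 + 320) + (-9 - 7)*A(E, -5) = (-256 + 320) + (-9 - 7)*(4*3 + (⅕)*(-5)*(-3 - 5)) = 64 - 16*(12 + (⅕)*(-5)*(-8)) = 64 - 16*(12 + 8) = 64 - 16*20 = 64 - 320 = -256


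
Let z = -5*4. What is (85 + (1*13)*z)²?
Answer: 30625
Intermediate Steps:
z = -20
(85 + (1*13)*z)² = (85 + (1*13)*(-20))² = (85 + 13*(-20))² = (85 - 260)² = (-175)² = 30625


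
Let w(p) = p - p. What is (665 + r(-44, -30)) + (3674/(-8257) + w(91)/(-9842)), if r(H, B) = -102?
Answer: 4645017/8257 ≈ 562.55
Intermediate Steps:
w(p) = 0
(665 + r(-44, -30)) + (3674/(-8257) + w(91)/(-9842)) = (665 - 102) + (3674/(-8257) + 0/(-9842)) = 563 + (3674*(-1/8257) + 0*(-1/9842)) = 563 + (-3674/8257 + 0) = 563 - 3674/8257 = 4645017/8257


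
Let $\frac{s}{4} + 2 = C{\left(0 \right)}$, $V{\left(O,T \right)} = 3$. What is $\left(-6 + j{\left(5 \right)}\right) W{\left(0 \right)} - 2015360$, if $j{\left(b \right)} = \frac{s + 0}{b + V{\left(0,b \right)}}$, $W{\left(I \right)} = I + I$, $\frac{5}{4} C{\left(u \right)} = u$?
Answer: $-2015360$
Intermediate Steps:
$C{\left(u \right)} = \frac{4 u}{5}$
$s = -8$ ($s = -8 + 4 \cdot \frac{4}{5} \cdot 0 = -8 + 4 \cdot 0 = -8 + 0 = -8$)
$W{\left(I \right)} = 2 I$
$j{\left(b \right)} = - \frac{8}{3 + b}$ ($j{\left(b \right)} = \frac{-8 + 0}{b + 3} = - \frac{8}{3 + b}$)
$\left(-6 + j{\left(5 \right)}\right) W{\left(0 \right)} - 2015360 = \left(-6 - \frac{8}{3 + 5}\right) 2 \cdot 0 - 2015360 = \left(-6 - \frac{8}{8}\right) 0 - 2015360 = \left(-6 - 1\right) 0 - 2015360 = \left(-7\right) 0 - 2015360 = 0 - 2015360 = -2015360$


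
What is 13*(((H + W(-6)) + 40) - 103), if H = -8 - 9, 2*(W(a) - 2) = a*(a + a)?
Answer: -546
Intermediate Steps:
W(a) = 2 + a² (W(a) = 2 + (a*(a + a))/2 = 2 + (a*(2*a))/2 = 2 + (2*a²)/2 = 2 + a²)
H = -17
13*(((H + W(-6)) + 40) - 103) = 13*(((-17 + (2 + (-6)²)) + 40) - 103) = 13*(((-17 + (2 + 36)) + 40) - 103) = 13*(((-17 + 38) + 40) - 103) = 13*((21 + 40) - 103) = 13*(61 - 103) = 13*(-42) = -546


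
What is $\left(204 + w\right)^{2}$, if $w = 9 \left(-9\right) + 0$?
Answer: $15129$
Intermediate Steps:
$w = -81$ ($w = -81 + 0 = -81$)
$\left(204 + w\right)^{2} = \left(204 - 81\right)^{2} = 123^{2} = 15129$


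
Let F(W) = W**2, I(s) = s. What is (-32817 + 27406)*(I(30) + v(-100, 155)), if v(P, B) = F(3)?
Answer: -211029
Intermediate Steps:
v(P, B) = 9 (v(P, B) = 3**2 = 9)
(-32817 + 27406)*(I(30) + v(-100, 155)) = (-32817 + 27406)*(30 + 9) = -5411*39 = -211029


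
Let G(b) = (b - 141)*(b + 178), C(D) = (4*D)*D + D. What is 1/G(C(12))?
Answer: 1/342402 ≈ 2.9205e-6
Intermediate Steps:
C(D) = D + 4*D**2 (C(D) = 4*D**2 + D = D + 4*D**2)
G(b) = (-141 + b)*(178 + b)
1/G(C(12)) = 1/(-25098 + (12*(1 + 4*12))**2 + 37*(12*(1 + 4*12))) = 1/(-25098 + (12*(1 + 48))**2 + 37*(12*(1 + 48))) = 1/(-25098 + (12*49)**2 + 37*(12*49)) = 1/(-25098 + 588**2 + 37*588) = 1/(-25098 + 345744 + 21756) = 1/342402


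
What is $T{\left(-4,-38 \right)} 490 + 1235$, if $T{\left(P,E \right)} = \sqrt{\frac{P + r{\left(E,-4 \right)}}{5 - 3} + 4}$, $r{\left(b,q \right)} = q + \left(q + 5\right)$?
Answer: $1235 + 245 \sqrt{2} \approx 1581.5$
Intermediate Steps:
$r{\left(b,q \right)} = 5 + 2 q$ ($r{\left(b,q \right)} = q + \left(5 + q\right) = 5 + 2 q$)
$T{\left(P,E \right)} = \sqrt{\frac{5}{2} + \frac{P}{2}}$ ($T{\left(P,E \right)} = \sqrt{\frac{P + \left(5 + 2 \left(-4\right)\right)}{5 - 3} + 4} = \sqrt{\frac{P + \left(5 - 8\right)}{2} + 4} = \sqrt{\left(P - 3\right) \frac{1}{2} + 4} = \sqrt{\left(-3 + P\right) \frac{1}{2} + 4} = \sqrt{\left(- \frac{3}{2} + \frac{P}{2}\right) + 4} = \sqrt{\frac{5}{2} + \frac{P}{2}}$)
$T{\left(-4,-38 \right)} 490 + 1235 = \frac{\sqrt{10 + 2 \left(-4\right)}}{2} \cdot 490 + 1235 = \frac{\sqrt{10 - 8}}{2} \cdot 490 + 1235 = \frac{\sqrt{2}}{2} \cdot 490 + 1235 = 245 \sqrt{2} + 1235 = 1235 + 245 \sqrt{2}$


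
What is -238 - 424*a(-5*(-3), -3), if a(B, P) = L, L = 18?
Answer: -7870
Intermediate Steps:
a(B, P) = 18
-238 - 424*a(-5*(-3), -3) = -238 - 424*18 = -238 - 7632 = -7870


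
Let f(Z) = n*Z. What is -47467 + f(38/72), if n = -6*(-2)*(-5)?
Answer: -142496/3 ≈ -47499.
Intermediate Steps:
n = -60 (n = 12*(-5) = -60)
f(Z) = -60*Z
-47467 + f(38/72) = -47467 - 2280/72 = -47467 - 60*19/36 = -47467 - 95/3 = -142496/3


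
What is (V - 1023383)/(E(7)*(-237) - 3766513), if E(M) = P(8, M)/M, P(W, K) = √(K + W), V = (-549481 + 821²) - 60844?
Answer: 177115313327379/695144387936746 - 1592087553*√15/695144387936746 ≈ 0.25478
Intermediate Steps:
V = 63716 (V = (-549481 + 674041) - 60844 = 124560 - 60844 = 63716)
E(M) = √(8 + M)/M (E(M) = √(M + 8)/M = √(8 + M)/M)
(V - 1023383)/(E(7)*(-237) - 3766513) = (63716 - 1023383)/((√(8 + 7)/7)*(-237) - 3766513) = -959667/((√15/7)*(-237) - 3766513) = -959667/(-237*√15/7 - 3766513) = -959667/(-3766513 - 237*√15/7)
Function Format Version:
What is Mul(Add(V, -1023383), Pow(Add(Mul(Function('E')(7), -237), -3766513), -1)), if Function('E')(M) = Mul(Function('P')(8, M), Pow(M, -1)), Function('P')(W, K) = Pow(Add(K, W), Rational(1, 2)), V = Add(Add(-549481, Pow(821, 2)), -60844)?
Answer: Add(Rational(177115313327379, 695144387936746), Mul(Rational(-1592087553, 695144387936746), Pow(15, Rational(1, 2)))) ≈ 0.25478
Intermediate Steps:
V = 63716 (V = Add(Add(-549481, 674041), -60844) = Add(124560, -60844) = 63716)
Function('E')(M) = Mul(Pow(M, -1), Pow(Add(8, M), Rational(1, 2))) (Function('E')(M) = Mul(Pow(Add(M, 8), Rational(1, 2)), Pow(M, -1)) = Mul(Pow(Add(8, M), Rational(1, 2)), Pow(M, -1)) = Mul(Pow(M, -1), Pow(Add(8, M), Rational(1, 2))))
Mul(Add(V, -1023383), Pow(Add(Mul(Function('E')(7), -237), -3766513), -1)) = Mul(Add(63716, -1023383), Pow(Add(Mul(Mul(Pow(7, -1), Pow(Add(8, 7), Rational(1, 2))), -237), -3766513), -1)) = Mul(-959667, Pow(Add(Mul(Mul(Rational(1, 7), Pow(15, Rational(1, 2))), -237), -3766513), -1)) = Mul(-959667, Pow(Add(Mul(Rational(-237, 7), Pow(15, Rational(1, 2))), -3766513), -1)) = Mul(-959667, Pow(Add(-3766513, Mul(Rational(-237, 7), Pow(15, Rational(1, 2)))), -1))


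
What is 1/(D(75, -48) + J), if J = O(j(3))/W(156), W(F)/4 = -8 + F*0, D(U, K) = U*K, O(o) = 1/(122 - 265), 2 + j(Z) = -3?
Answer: -4576/16473599 ≈ -0.00027778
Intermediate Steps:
j(Z) = -5 (j(Z) = -2 - 3 = -5)
O(o) = -1/143 (O(o) = 1/(-143) = -1/143)
D(U, K) = K*U
W(F) = -32 (W(F) = 4*(-8 + F*0) = 4*(-8 + 0) = 4*(-8) = -32)
J = 1/4576 (J = -1/143/(-32) = -1/143*(-1/32) = 1/4576 ≈ 0.00021853)
1/(D(75, -48) + J) = 1/(-48*75 + 1/4576) = 1/(-3600 + 1/4576) = 1/(-16473599/4576) = -4576/16473599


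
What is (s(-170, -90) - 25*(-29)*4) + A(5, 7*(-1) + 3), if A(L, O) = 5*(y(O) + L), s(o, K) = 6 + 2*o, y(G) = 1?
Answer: 2596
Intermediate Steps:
A(L, O) = 5 + 5*L (A(L, O) = 5*(1 + L) = 5 + 5*L)
(s(-170, -90) - 25*(-29)*4) + A(5, 7*(-1) + 3) = ((6 + 2*(-170)) - 25*(-29)*4) + (5 + 5*5) = ((6 - 340) + 725*4) + (5 + 25) = (-334 + 2900) + 30 = 2566 + 30 = 2596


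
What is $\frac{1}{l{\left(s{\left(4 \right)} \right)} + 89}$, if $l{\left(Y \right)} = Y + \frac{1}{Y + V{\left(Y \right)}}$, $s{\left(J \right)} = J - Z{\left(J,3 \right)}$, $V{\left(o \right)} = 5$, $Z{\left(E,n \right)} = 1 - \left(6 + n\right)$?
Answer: $\frac{17}{1718} \approx 0.0098952$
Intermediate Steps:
$Z{\left(E,n \right)} = -5 - n$ ($Z{\left(E,n \right)} = 1 - \left(6 + n\right) = -5 - n$)
$s{\left(J \right)} = 8 + J$ ($s{\left(J \right)} = J - \left(-5 - 3\right) = J - -8 = J + 8 = 8 + J$)
$l{\left(Y \right)} = Y + \frac{1}{5 + Y}$ ($l{\left(Y \right)} = Y + \frac{1}{Y + 5} = Y + \frac{1}{5 + Y}$)
$\frac{1}{l{\left(s{\left(4 \right)} \right)} + 89} = \frac{1}{\frac{1 + \left(8 + 4\right)^{2} + 5 \left(8 + 4\right)}{5 + \left(8 + 4\right)} + 89} = \frac{1}{\frac{1 + 12^{2} + 5 \cdot 12}{5 + 12} + 89} = \frac{1}{\frac{1 + 144 + 60}{17} + 89} = \frac{1}{\frac{1}{17} \cdot 205 + 89} = \frac{1}{\frac{205}{17} + 89} = \frac{1}{\frac{1718}{17}} = \frac{17}{1718}$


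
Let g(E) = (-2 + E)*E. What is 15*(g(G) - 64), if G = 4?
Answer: -840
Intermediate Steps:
g(E) = E*(-2 + E)
15*(g(G) - 64) = 15*(4*(-2 + 4) - 64) = 15*(4*2 - 64) = 15*(8 - 64) = 15*(-56) = -840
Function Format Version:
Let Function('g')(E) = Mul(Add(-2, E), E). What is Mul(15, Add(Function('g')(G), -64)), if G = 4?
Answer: -840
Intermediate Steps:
Function('g')(E) = Mul(E, Add(-2, E))
Mul(15, Add(Function('g')(G), -64)) = Mul(15, Add(Mul(4, Add(-2, 4)), -64)) = Mul(15, Add(Mul(4, 2), -64)) = Mul(15, Add(8, -64)) = Mul(15, -56) = -840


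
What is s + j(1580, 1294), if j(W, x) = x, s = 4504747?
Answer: 4506041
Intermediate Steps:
s + j(1580, 1294) = 4504747 + 1294 = 4506041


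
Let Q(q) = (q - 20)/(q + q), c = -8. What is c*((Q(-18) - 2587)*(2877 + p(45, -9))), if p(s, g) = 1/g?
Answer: 4820779696/81 ≈ 5.9516e+7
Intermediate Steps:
Q(q) = (-20 + q)/(2*q) (Q(q) = (-20 + q)/((2*q)) = (-20 + q)*(1/(2*q)) = (-20 + q)/(2*q))
c*((Q(-18) - 2587)*(2877 + p(45, -9))) = -8*((½)*(-20 - 18)/(-18) - 2587)*(2877 + 1/(-9)) = -8*((½)*(-1/18)*(-38) - 2587)*(2877 - ⅑) = -8*(19/18 - 2587)*25892/9 = -(-186188)*25892/(9*9) = -8*(-602597462/81) = 4820779696/81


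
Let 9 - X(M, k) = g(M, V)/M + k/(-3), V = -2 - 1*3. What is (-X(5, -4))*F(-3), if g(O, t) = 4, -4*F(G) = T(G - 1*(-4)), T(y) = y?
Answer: 103/60 ≈ 1.7167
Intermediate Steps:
F(G) = -1 - G/4 (F(G) = -(G - 1*(-4))/4 = -(G + 4)/4 = -(4 + G)/4 = -1 - G/4)
V = -5 (V = -2 - 3 = -5)
X(M, k) = 9 - 4/M + k/3 (X(M, k) = 9 - (4/M + k/(-3)) = 9 - (4/M + k*(-⅓)) = 9 - (4/M - k/3) = 9 + (-4/M + k/3) = 9 - 4/M + k/3)
(-X(5, -4))*F(-3) = (-(9 - 4/5 + (⅓)*(-4)))*(-1 - ¼*(-3)) = (-(9 - 4*⅕ - 4/3))*(-1 + ¾) = -(9 - ⅘ - 4/3)*(-¼) = -1*103/15*(-¼) = -103/15*(-¼) = 103/60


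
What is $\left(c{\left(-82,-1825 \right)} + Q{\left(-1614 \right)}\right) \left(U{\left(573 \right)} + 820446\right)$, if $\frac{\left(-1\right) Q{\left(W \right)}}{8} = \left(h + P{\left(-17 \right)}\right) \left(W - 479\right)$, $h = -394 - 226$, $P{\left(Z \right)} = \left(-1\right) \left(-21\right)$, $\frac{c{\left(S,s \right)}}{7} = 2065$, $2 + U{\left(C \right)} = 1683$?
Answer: $-8233767152527$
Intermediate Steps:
$U{\left(C \right)} = 1681$ ($U{\left(C \right)} = -2 + 1683 = 1681$)
$c{\left(S,s \right)} = 14455$ ($c{\left(S,s \right)} = 7 \cdot 2065 = 14455$)
$P{\left(Z \right)} = 21$
$h = -620$ ($h = -394 - 226 = -620$)
$Q{\left(W \right)} = -2295368 + 4792 W$ ($Q{\left(W \right)} = - 8 \left(-620 + 21\right) \left(W - 479\right) = - 8 \left(- 599 \left(-479 + W\right)\right) = - 8 \left(286921 - 599 W\right) = -2295368 + 4792 W$)
$\left(c{\left(-82,-1825 \right)} + Q{\left(-1614 \right)}\right) \left(U{\left(573 \right)} + 820446\right) = \left(14455 + \left(-2295368 + 4792 \left(-1614\right)\right)\right) \left(1681 + 820446\right) = \left(14455 - 10029656\right) 822127 = \left(-10015201\right) 822127 = -8233767152527$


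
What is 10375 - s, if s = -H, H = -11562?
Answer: -1187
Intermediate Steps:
s = 11562 (s = -1*(-11562) = 11562)
10375 - s = 10375 - 1*11562 = 10375 - 11562 = -1187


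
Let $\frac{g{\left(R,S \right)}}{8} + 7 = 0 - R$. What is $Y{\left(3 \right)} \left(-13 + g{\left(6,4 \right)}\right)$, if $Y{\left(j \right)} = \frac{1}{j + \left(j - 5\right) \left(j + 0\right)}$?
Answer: $39$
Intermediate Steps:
$g{\left(R,S \right)} = -56 - 8 R$ ($g{\left(R,S \right)} = -56 + 8 \left(0 - R\right) = -56 + 8 \left(- R\right) = -56 - 8 R$)
$Y{\left(j \right)} = \frac{1}{j + j \left(-5 + j\right)}$ ($Y{\left(j \right)} = \frac{1}{j + \left(-5 + j\right) j} = \frac{1}{j + j \left(-5 + j\right)}$)
$Y{\left(3 \right)} \left(-13 + g{\left(6,4 \right)}\right) = \frac{1}{3 \left(-4 + 3\right)} \left(-13 - 104\right) = \frac{1}{3 \left(-1\right)} \left(-13 - 104\right) = \frac{1}{3} \left(-1\right) \left(-13 - 104\right) = \left(- \frac{1}{3}\right) \left(-117\right) = 39$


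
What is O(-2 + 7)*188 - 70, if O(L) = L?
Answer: 870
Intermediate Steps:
O(-2 + 7)*188 - 70 = (-2 + 7)*188 - 70 = 5*188 - 70 = 940 - 70 = 870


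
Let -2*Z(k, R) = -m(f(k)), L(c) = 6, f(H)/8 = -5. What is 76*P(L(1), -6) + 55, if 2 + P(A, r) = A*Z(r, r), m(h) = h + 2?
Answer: -8761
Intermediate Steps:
f(H) = -40 (f(H) = 8*(-5) = -40)
m(h) = 2 + h
Z(k, R) = -19 (Z(k, R) = -(-1)*(2 - 40)/2 = -(-1)*(-38)/2 = -½*38 = -19)
P(A, r) = -2 - 19*A (P(A, r) = -2 + A*(-19) = -2 - 19*A)
76*P(L(1), -6) + 55 = 76*(-2 - 19*6) + 55 = 76*(-2 - 114) + 55 = 76*(-116) + 55 = -8816 + 55 = -8761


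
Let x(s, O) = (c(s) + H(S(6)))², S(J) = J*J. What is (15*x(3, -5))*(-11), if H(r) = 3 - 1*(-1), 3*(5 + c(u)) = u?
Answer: 0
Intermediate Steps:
c(u) = -5 + u/3
S(J) = J²
H(r) = 4 (H(r) = 3 + 1 = 4)
x(s, O) = (-1 + s/3)² (x(s, O) = ((-5 + s/3) + 4)² = (-1 + s/3)²)
(15*x(3, -5))*(-11) = (15*((-3 + 3)²/9))*(-11) = (15*((⅑)*0²))*(-11) = (15*((⅑)*0))*(-11) = (15*0)*(-11) = 0*(-11) = 0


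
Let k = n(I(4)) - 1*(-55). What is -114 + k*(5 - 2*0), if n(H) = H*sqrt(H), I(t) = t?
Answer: 201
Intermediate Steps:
n(H) = H**(3/2)
k = 63 (k = 4**(3/2) - 1*(-55) = 8 + 55 = 63)
-114 + k*(5 - 2*0) = -114 + 63*(5 - 2*0) = -114 + 63*(5 + 0) = -114 + 63*5 = -114 + 315 = 201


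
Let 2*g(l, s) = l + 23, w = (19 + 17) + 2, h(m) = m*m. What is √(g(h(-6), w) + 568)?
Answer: √2390/2 ≈ 24.444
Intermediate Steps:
h(m) = m²
w = 38 (w = 36 + 2 = 38)
g(l, s) = 23/2 + l/2 (g(l, s) = (l + 23)/2 = (23 + l)/2 = 23/2 + l/2)
√(g(h(-6), w) + 568) = √((23/2 + (½)*(-6)²) + 568) = √((23/2 + (½)*36) + 568) = √((23/2 + 18) + 568) = √(59/2 + 568) = √(1195/2) = √2390/2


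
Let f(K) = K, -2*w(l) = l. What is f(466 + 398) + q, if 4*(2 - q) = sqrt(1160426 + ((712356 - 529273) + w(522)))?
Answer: 866 - sqrt(83953) ≈ 576.25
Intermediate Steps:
w(l) = -l/2
q = 2 - sqrt(83953) (q = 2 - sqrt(1160426 + ((712356 - 529273) - 1/2*522))/4 = 2 - sqrt(1160426 + (183083 - 261))/4 = 2 - sqrt(1160426 + 182822)/4 = 2 - sqrt(83953) ≈ -287.75)
f(466 + 398) + q = (466 + 398) + (2 - sqrt(83953)) = 864 + (2 - sqrt(83953)) = 866 - sqrt(83953)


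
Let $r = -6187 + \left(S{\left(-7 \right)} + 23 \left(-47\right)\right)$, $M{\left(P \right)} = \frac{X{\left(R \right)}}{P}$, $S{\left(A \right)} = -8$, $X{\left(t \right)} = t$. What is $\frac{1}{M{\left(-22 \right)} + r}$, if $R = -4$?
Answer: $- \frac{11}{80034} \approx -0.00013744$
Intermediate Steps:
$M{\left(P \right)} = - \frac{4}{P}$
$r = -7276$ ($r = -6187 + \left(-8 + 23 \left(-47\right)\right) = -6187 - 1089 = -7276$)
$\frac{1}{M{\left(-22 \right)} + r} = \frac{1}{- \frac{4}{-22} - 7276} = \frac{1}{\left(-4\right) \left(- \frac{1}{22}\right) - 7276} = \frac{1}{\frac{2}{11} - 7276} = \frac{1}{- \frac{80034}{11}} = - \frac{11}{80034}$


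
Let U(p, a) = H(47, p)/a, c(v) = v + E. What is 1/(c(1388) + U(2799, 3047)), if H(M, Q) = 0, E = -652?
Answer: 1/736 ≈ 0.0013587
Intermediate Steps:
c(v) = -652 + v (c(v) = v - 652 = -652 + v)
U(p, a) = 0 (U(p, a) = 0/a = 0)
1/(c(1388) + U(2799, 3047)) = 1/((-652 + 1388) + 0) = 1/(736 + 0) = 1/736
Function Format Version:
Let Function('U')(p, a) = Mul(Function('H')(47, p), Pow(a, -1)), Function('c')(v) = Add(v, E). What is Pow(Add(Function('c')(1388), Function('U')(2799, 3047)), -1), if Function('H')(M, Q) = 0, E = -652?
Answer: Rational(1, 736) ≈ 0.0013587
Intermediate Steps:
Function('c')(v) = Add(-652, v) (Function('c')(v) = Add(v, -652) = Add(-652, v))
Function('U')(p, a) = 0 (Function('U')(p, a) = Mul(0, Pow(a, -1)) = 0)
Pow(Add(Function('c')(1388), Function('U')(2799, 3047)), -1) = Pow(Add(Add(-652, 1388), 0), -1) = Pow(Add(736, 0), -1) = Pow(736, -1) = Rational(1, 736)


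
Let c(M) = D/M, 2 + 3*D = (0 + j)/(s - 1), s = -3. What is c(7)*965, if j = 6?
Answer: -965/6 ≈ -160.83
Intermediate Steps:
D = -7/6 (D = -⅔ + ((0 + 6)/(-3 - 1))/3 = -⅔ + (6/(-4))/3 = -⅔ + (6*(-¼))/3 = -⅔ + (⅓)*(-3/2) = -⅔ - ½ = -7/6 ≈ -1.1667)
c(M) = -7/(6*M)
c(7)*965 = -7/6/7*965 = -7/6*⅐*965 = -⅙*965 = -965/6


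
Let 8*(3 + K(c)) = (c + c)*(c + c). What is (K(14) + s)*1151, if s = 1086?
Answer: 1359331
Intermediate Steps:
K(c) = -3 + c²/2 (K(c) = -3 + ((c + c)*(c + c))/8 = -3 + ((2*c)*(2*c))/8 = -3 + (4*c²)/8 = -3 + c²/2)
(K(14) + s)*1151 = ((-3 + (½)*14²) + 1086)*1151 = ((-3 + (½)*196) + 1086)*1151 = ((-3 + 98) + 1086)*1151 = (95 + 1086)*1151 = 1181*1151 = 1359331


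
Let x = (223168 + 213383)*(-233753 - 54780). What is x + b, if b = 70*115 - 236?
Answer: -125959361869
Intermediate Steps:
x = -125959369683 (x = 436551*(-288533) = -125959369683)
b = 7814 (b = 8050 - 236 = 7814)
x + b = -125959369683 + 7814 = -125959361869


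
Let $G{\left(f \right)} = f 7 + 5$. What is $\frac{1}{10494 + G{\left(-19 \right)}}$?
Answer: $\frac{1}{10366} \approx 9.6469 \cdot 10^{-5}$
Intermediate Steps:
$G{\left(f \right)} = 5 + 7 f$ ($G{\left(f \right)} = 7 f + 5 = 5 + 7 f$)
$\frac{1}{10494 + G{\left(-19 \right)}} = \frac{1}{10494 + \left(5 + 7 \left(-19\right)\right)} = \frac{1}{10494 + \left(5 - 133\right)} = \frac{1}{10494 - 128} = \frac{1}{10366}$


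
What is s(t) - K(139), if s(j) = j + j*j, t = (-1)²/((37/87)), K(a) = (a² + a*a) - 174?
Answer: -52651904/1369 ≈ -38460.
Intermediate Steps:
K(a) = -174 + 2*a² (K(a) = (a² + a²) - 174 = 2*a² - 174 = -174 + 2*a²)
t = 87/37 (t = 1/(37*(1/87)) = 1/(37/87) = 1*(87/37) = 87/37 ≈ 2.3514)
s(j) = j + j²
s(t) - K(139) = 87*(1 + 87/37)/37 - (-174 + 2*139²) = (87/37)*(124/37) - (-174 + 2*19321) = 10788/1369 - (-174 + 38642) = 10788/1369 - 1*38468 = 10788/1369 - 38468 = -52651904/1369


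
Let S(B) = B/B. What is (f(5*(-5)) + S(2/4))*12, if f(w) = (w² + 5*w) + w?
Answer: 5712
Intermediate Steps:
f(w) = w² + 6*w
S(B) = 1
(f(5*(-5)) + S(2/4))*12 = ((5*(-5))*(6 + 5*(-5)) + 1)*12 = (-25*(6 - 25) + 1)*12 = (-25*(-19) + 1)*12 = (475 + 1)*12 = 476*12 = 5712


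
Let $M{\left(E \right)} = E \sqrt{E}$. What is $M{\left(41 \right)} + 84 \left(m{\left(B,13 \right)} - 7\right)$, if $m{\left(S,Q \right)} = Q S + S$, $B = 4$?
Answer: $4116 + 41 \sqrt{41} \approx 4378.5$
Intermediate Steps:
$M{\left(E \right)} = E^{\frac{3}{2}}$
$m{\left(S,Q \right)} = S + Q S$
$M{\left(41 \right)} + 84 \left(m{\left(B,13 \right)} - 7\right) = 41^{\frac{3}{2}} + 84 \left(4 \left(1 + 13\right) - 7\right) = 41 \sqrt{41} + 84 \left(4 \cdot 14 - 7\right) = 41 \sqrt{41} + 84 \left(56 - 7\right) = 41 \sqrt{41} + 84 \cdot 49 = 41 \sqrt{41} + 4116 = 4116 + 41 \sqrt{41}$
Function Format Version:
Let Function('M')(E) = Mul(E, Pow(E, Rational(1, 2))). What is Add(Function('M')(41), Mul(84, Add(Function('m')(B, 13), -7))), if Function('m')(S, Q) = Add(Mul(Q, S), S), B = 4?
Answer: Add(4116, Mul(41, Pow(41, Rational(1, 2)))) ≈ 4378.5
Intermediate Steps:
Function('M')(E) = Pow(E, Rational(3, 2))
Function('m')(S, Q) = Add(S, Mul(Q, S))
Add(Function('M')(41), Mul(84, Add(Function('m')(B, 13), -7))) = Add(Pow(41, Rational(3, 2)), Mul(84, Add(Mul(4, Add(1, 13)), -7))) = Add(Mul(41, Pow(41, Rational(1, 2))), Mul(84, Add(Mul(4, 14), -7))) = Add(Mul(41, Pow(41, Rational(1, 2))), Mul(84, Add(56, -7))) = Add(Mul(41, Pow(41, Rational(1, 2))), Mul(84, 49)) = Add(Mul(41, Pow(41, Rational(1, 2))), 4116) = Add(4116, Mul(41, Pow(41, Rational(1, 2))))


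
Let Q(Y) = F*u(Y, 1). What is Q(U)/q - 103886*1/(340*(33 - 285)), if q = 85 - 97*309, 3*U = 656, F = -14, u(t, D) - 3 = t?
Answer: 105338699/80025120 ≈ 1.3163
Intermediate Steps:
u(t, D) = 3 + t
U = 656/3 (U = (1/3)*656 = 656/3 ≈ 218.67)
Q(Y) = -42 - 14*Y (Q(Y) = -14*(3 + Y) = -42 - 14*Y)
q = -29888 (q = 85 - 29973 = -29888)
Q(U)/q - 103886*1/(340*(33 - 285)) = (-42 - 14*656/3)/(-29888) - 103886*1/(340*(33 - 285)) = (-42 - 9184/3)*(-1/29888) - 103886/((-252*340)) = -9310/3*(-1/29888) - 103886/(-85680) = 4655/44832 - 103886*(-1/85680) = 4655/44832 + 51943/42840 = 105338699/80025120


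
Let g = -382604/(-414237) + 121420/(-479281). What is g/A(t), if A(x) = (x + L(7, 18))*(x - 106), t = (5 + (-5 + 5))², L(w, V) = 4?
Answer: -133078171184/466360884529353 ≈ -0.00028535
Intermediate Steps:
t = 25 (t = (5 + 0)² = 5² = 25)
A(x) = (-106 + x)*(4 + x) (A(x) = (x + 4)*(x - 106) = (4 + x)*(-106 + x) = (-106 + x)*(4 + x))
g = 133078171184/198535923597 (g = -382604*(-1/414237) + 121420*(-1/479281) = 382604/414237 - 121420/479281 = 133078171184/198535923597 ≈ 0.67030)
g/A(t) = 133078171184/(198535923597*(-424 + 25² - 102*25)) = 133078171184/(198535923597*(-424 + 625 - 2550)) = (133078171184/198535923597)/(-2349) = (133078171184/198535923597)*(-1/2349) = -133078171184/466360884529353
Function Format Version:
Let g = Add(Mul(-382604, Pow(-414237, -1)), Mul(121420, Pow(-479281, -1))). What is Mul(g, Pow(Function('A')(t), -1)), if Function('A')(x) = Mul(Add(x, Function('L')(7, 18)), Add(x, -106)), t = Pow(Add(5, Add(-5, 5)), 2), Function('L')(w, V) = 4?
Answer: Rational(-133078171184, 466360884529353) ≈ -0.00028535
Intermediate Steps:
t = 25 (t = Pow(Add(5, 0), 2) = Pow(5, 2) = 25)
Function('A')(x) = Mul(Add(-106, x), Add(4, x)) (Function('A')(x) = Mul(Add(x, 4), Add(x, -106)) = Mul(Add(4, x), Add(-106, x)) = Mul(Add(-106, x), Add(4, x)))
g = Rational(133078171184, 198535923597) (g = Add(Mul(-382604, Rational(-1, 414237)), Mul(121420, Rational(-1, 479281))) = Add(Rational(382604, 414237), Rational(-121420, 479281)) = Rational(133078171184, 198535923597) ≈ 0.67030)
Mul(g, Pow(Function('A')(t), -1)) = Mul(Rational(133078171184, 198535923597), Pow(Add(-424, Pow(25, 2), Mul(-102, 25)), -1)) = Mul(Rational(133078171184, 198535923597), Pow(Add(-424, 625, -2550), -1)) = Mul(Rational(133078171184, 198535923597), Pow(-2349, -1)) = Mul(Rational(133078171184, 198535923597), Rational(-1, 2349)) = Rational(-133078171184, 466360884529353)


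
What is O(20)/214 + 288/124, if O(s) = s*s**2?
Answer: 131704/3317 ≈ 39.706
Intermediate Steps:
O(s) = s**3
O(20)/214 + 288/124 = 20**3/214 + 288/124 = 8000*(1/214) + 288*(1/124) = 4000/107 + 72/31 = 131704/3317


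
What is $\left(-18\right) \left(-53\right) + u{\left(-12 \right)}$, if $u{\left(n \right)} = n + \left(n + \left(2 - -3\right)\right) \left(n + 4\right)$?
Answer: $998$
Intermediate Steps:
$u{\left(n \right)} = n + \left(4 + n\right) \left(5 + n\right)$ ($u{\left(n \right)} = n + \left(n + \left(2 + 3\right)\right) \left(4 + n\right) = n + \left(n + 5\right) \left(4 + n\right) = n + \left(5 + n\right) \left(4 + n\right) = n + \left(4 + n\right) \left(5 + n\right)$)
$\left(-18\right) \left(-53\right) + u{\left(-12 \right)} = \left(-18\right) \left(-53\right) + \left(20 + \left(-12\right)^{2} + 10 \left(-12\right)\right) = 954 + \left(20 + 144 - 120\right) = 954 + 44 = 998$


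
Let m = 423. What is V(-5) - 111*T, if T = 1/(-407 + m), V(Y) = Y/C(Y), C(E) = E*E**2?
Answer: -2759/400 ≈ -6.8975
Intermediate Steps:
C(E) = E**3
V(Y) = Y**(-2) (V(Y) = Y/(Y**3) = Y/Y**3 = Y**(-2))
T = 1/16 (T = 1/(-407 + 423) = 1/16 ≈ 0.062500)
V(-5) - 111*T = (-5)**(-2) - 111*1/16 = 1/25 - 111/16 = -2759/400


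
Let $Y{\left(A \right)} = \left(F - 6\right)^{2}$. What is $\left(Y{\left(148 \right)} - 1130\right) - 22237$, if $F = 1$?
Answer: $-23342$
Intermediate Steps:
$Y{\left(A \right)} = 25$ ($Y{\left(A \right)} = \left(1 - 6\right)^{2} = \left(-5\right)^{2} = 25$)
$\left(Y{\left(148 \right)} - 1130\right) - 22237 = \left(25 - 1130\right) - 22237 = -1105 - 22237 = -23342$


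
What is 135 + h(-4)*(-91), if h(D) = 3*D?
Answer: 1227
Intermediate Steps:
135 + h(-4)*(-91) = 135 + (3*(-4))*(-91) = 135 - 12*(-91) = 135 + 1092 = 1227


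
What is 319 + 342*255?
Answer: 87529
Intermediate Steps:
319 + 342*255 = 319 + 87210 = 87529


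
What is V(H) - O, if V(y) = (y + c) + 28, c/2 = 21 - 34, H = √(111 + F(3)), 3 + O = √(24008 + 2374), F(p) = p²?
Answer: 5 - √26382 + 2*√30 ≈ -146.47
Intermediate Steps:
O = -3 + √26382 (O = -3 + √(24008 + 2374) = -3 + √26382 ≈ 159.43)
H = 2*√30 (H = √(111 + 3²) = √(111 + 9) = √120 = 2*√30 ≈ 10.954)
c = -26 (c = 2*(21 - 34) = 2*(-13) = -26)
V(y) = 2 + y (V(y) = (y - 26) + 28 = (-26 + y) + 28 = 2 + y)
V(H) - O = (2 + 2*√30) - (-3 + √26382) = (2 + 2*√30) + (3 - √26382) = 5 - √26382 + 2*√30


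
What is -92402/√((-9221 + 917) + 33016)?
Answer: -46201*√6178/6178 ≈ -587.80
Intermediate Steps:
-92402/√((-9221 + 917) + 33016) = -92402/√(-8304 + 33016) = -92402*√6178/12356 = -46201*√6178/6178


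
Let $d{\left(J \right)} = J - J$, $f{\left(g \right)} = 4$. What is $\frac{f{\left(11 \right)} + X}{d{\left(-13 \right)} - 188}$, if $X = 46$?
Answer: $- \frac{25}{94} \approx -0.26596$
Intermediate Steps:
$d{\left(J \right)} = 0$
$\frac{f{\left(11 \right)} + X}{d{\left(-13 \right)} - 188} = \frac{4 + 46}{0 - 188} = \frac{50}{-188} = 50 \left(- \frac{1}{188}\right) = - \frac{25}{94}$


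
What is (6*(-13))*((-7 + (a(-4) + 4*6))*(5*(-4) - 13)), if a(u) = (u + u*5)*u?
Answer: 290862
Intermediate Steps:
a(u) = 6*u² (a(u) = (u + 5*u)*u = (6*u)*u = 6*u²)
(6*(-13))*((-7 + (a(-4) + 4*6))*(5*(-4) - 13)) = (6*(-13))*((-7 + (6*(-4)² + 4*6))*(5*(-4) - 13)) = -78*(-7 + (6*16 + 24))*(-20 - 13) = -78*(-7 + (96 + 24))*(-33) = -78*(-7 + 120)*(-33) = -8814*(-33) = -78*(-3729) = 290862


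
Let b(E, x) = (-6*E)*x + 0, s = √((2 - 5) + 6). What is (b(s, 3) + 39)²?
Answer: 2493 - 1404*√3 ≈ 61.201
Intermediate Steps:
s = √3 (s = √(-3 + 6) = √3 ≈ 1.7320)
b(E, x) = -6*E*x (b(E, x) = -6*E*x + 0 = -6*E*x)
(b(s, 3) + 39)² = (-6*√3*3 + 39)² = (-18*√3 + 39)² = (39 - 18*√3)²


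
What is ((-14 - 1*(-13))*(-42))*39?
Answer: 1638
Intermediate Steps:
((-14 - 1*(-13))*(-42))*39 = ((-14 + 13)*(-42))*39 = -1*(-42)*39 = 42*39 = 1638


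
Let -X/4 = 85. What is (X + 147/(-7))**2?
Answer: 130321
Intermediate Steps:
X = -340 (X = -4*85 = -340)
(X + 147/(-7))**2 = (-340 + 147/(-7))**2 = (-340 + 147*(-1/7))**2 = (-340 - 21)**2 = (-361)**2 = 130321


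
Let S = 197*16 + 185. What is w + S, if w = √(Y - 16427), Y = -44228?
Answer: 3337 + I*√60655 ≈ 3337.0 + 246.28*I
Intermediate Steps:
S = 3337 (S = 3152 + 185 = 3337)
w = I*√60655 (w = √(-44228 - 16427) = √(-60655) = I*√60655 ≈ 246.28*I)
w + S = I*√60655 + 3337 = 3337 + I*√60655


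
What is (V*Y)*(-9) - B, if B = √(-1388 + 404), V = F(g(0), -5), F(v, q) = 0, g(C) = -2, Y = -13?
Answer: -2*I*√246 ≈ -31.369*I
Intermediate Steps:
V = 0
B = 2*I*√246 (B = √(-984) = 2*I*√246 ≈ 31.369*I)
(V*Y)*(-9) - B = (0*(-13))*(-9) - 2*I*√246 = 0*(-9) - 2*I*√246 = 0 - 2*I*√246 = -2*I*√246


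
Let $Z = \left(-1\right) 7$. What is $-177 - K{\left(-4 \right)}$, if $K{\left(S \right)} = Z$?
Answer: $-170$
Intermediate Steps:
$Z = -7$
$K{\left(S \right)} = -7$
$-177 - K{\left(-4 \right)} = -177 - -7 = -177 + 7 = -170$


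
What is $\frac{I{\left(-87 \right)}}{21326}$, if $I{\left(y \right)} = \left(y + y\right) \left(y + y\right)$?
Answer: $\frac{15138}{10663} \approx 1.4197$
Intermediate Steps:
$I{\left(y \right)} = 4 y^{2}$ ($I{\left(y \right)} = 2 y 2 y = 4 y^{2}$)
$\frac{I{\left(-87 \right)}}{21326} = \frac{4 \left(-87\right)^{2}}{21326} = 4 \cdot 7569 \cdot \frac{1}{21326} = 30276 \cdot \frac{1}{21326} = \frac{15138}{10663}$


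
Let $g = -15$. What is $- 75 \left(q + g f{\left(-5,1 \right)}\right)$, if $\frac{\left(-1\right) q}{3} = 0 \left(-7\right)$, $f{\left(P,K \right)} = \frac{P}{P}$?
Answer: $1125$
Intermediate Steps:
$f{\left(P,K \right)} = 1$
$q = 0$ ($q = - 3 \cdot 0 \left(-7\right) = \left(-3\right) 0 = 0$)
$- 75 \left(q + g f{\left(-5,1 \right)}\right) = - 75 \left(0 - 15\right) = \left(-75\right) \left(-15\right) = 1125$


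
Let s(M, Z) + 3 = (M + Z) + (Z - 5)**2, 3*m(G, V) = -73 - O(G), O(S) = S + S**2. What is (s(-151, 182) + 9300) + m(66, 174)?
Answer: 117476/3 ≈ 39159.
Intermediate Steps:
m(G, V) = -73/3 - G*(1 + G)/3 (m(G, V) = (-73 - G*(1 + G))/3 = -73/3 - G*(1 + G)/3)
s(M, Z) = -3 + M + Z + (-5 + Z)**2 (s(M, Z) = -3 + ((M + Z) + (Z - 5)**2) = -3 + ((M + Z) + (-5 + Z)**2) = -3 + (M + Z + (-5 + Z)**2) = -3 + M + Z + (-5 + Z)**2)
(s(-151, 182) + 9300) + m(66, 174) = ((-3 - 151 + 182 + (-5 + 182)**2) + 9300) + (-73/3 - 1/3*66*(1 + 66)) = ((-3 - 151 + 182 + 177**2) + 9300) + (-73/3 - 1/3*66*67) = ((-3 - 151 + 182 + 31329) + 9300) + (-73/3 - 1474) = (31357 + 9300) - 4495/3 = 40657 - 4495/3 = 117476/3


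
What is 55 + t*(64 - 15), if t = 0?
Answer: 55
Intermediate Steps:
55 + t*(64 - 15) = 55 + 0*(64 - 15) = 55 + 0*49 = 55 + 0 = 55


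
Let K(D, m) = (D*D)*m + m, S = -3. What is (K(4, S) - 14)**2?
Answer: 4225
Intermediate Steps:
K(D, m) = m + m*D**2 (K(D, m) = D**2*m + m = m*D**2 + m = m + m*D**2)
(K(4, S) - 14)**2 = (-3*(1 + 4**2) - 14)**2 = (-3*(1 + 16) - 14)**2 = (-3*17 - 14)**2 = (-51 - 14)**2 = (-65)**2 = 4225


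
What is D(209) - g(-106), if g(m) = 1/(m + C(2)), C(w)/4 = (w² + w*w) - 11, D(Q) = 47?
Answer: 5547/118 ≈ 47.008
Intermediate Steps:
C(w) = -44 + 8*w² (C(w) = 4*((w² + w*w) - 11) = 4*((w² + w²) - 11) = 4*(2*w² - 11) = 4*(-11 + 2*w²) = -44 + 8*w²)
g(m) = 1/(-12 + m) (g(m) = 1/(m + (-44 + 8*2²)) = 1/(m + (-44 + 8*4)) = 1/(m + (-44 + 32)) = 1/(m - 12) = 1/(-12 + m))
D(209) - g(-106) = 47 - 1/(-12 - 106) = 47 - 1/(-118) = 47 - 1*(-1/118) = 47 + 1/118 = 5547/118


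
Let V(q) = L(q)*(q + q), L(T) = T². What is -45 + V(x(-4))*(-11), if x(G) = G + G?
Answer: 11219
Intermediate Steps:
x(G) = 2*G
V(q) = 2*q³ (V(q) = q²*(q + q) = q²*(2*q) = 2*q³)
-45 + V(x(-4))*(-11) = -45 + (2*(2*(-4))³)*(-11) = -45 + (2*(-8)³)*(-11) = -45 + (2*(-512))*(-11) = -45 - 1024*(-11) = -45 + 11264 = 11219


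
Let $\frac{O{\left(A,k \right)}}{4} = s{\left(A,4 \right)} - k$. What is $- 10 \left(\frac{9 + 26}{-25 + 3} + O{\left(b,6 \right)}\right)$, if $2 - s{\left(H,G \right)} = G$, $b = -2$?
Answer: $\frac{3695}{11} \approx 335.91$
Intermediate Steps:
$s{\left(H,G \right)} = 2 - G$
$O{\left(A,k \right)} = -8 - 4 k$ ($O{\left(A,k \right)} = 4 \left(\left(2 - 4\right) - k\right) = 4 \left(-2 - k\right) = -8 - 4 k$)
$- 10 \left(\frac{9 + 26}{-25 + 3} + O{\left(b,6 \right)}\right) = - 10 \left(\frac{9 + 26}{-25 + 3} - 32\right) = - 10 \left(\frac{35}{-22} - 32\right) = - 10 \left(35 \left(- \frac{1}{22}\right) - 32\right) = - 10 \left(- \frac{35}{22} - 32\right) = \left(-10\right) \left(- \frac{739}{22}\right) = \frac{3695}{11}$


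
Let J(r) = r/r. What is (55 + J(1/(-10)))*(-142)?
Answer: -7952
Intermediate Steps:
J(r) = 1
(55 + J(1/(-10)))*(-142) = (55 + 1)*(-142) = 56*(-142) = -7952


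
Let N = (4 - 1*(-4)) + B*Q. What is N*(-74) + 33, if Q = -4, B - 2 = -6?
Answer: -1743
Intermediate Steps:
B = -4 (B = 2 - 6 = -4)
N = 24 (N = (4 - 1*(-4)) - 4*(-4) = (4 + 4) + 16 = 8 + 16 = 24)
N*(-74) + 33 = 24*(-74) + 33 = -1776 + 33 = -1743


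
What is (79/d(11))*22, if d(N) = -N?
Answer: -158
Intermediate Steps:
(79/d(11))*22 = (79/(-1*11))*22 = (79/(-11))*22 = -1/11*79*22 = -79/11*22 = -158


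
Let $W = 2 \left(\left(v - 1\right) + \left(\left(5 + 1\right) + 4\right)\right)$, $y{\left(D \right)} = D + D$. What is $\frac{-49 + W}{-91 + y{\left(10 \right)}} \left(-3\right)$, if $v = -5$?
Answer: $- \frac{123}{71} \approx -1.7324$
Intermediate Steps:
$y{\left(D \right)} = 2 D$
$W = 8$ ($W = 2 \left(\left(-5 - 1\right) + \left(\left(5 + 1\right) + 4\right)\right) = 2 \left(\left(-5 - 1\right) + \left(6 + 4\right)\right) = 2 \left(-6 + 10\right) = 2 \cdot 4 = 8$)
$\frac{-49 + W}{-91 + y{\left(10 \right)}} \left(-3\right) = \frac{-49 + 8}{-91 + 2 \cdot 10} \left(-3\right) = - \frac{41}{-91 + 20} \left(-3\right) = - \frac{41}{-71} \left(-3\right) = \left(-41\right) \left(- \frac{1}{71}\right) \left(-3\right) = \frac{41}{71} \left(-3\right) = - \frac{123}{71}$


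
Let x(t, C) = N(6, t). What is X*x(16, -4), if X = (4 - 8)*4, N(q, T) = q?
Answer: -96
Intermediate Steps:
x(t, C) = 6
X = -16 (X = -4*4 = -16)
X*x(16, -4) = -16*6 = -96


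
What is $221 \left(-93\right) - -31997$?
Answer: $11444$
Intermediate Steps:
$221 \left(-93\right) - -31997 = -20553 + 31997 = 11444$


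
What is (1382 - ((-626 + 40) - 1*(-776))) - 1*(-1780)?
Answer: 2972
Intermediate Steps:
(1382 - ((-626 + 40) - 1*(-776))) - 1*(-1780) = (1382 - (-586 + 776)) + 1780 = (1382 - 1*190) + 1780 = (1382 - 190) + 1780 = 1192 + 1780 = 2972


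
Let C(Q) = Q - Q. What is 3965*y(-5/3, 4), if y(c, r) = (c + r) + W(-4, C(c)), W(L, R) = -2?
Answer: 3965/3 ≈ 1321.7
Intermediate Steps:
C(Q) = 0
y(c, r) = -2 + c + r (y(c, r) = (c + r) - 2 = -2 + c + r)
3965*y(-5/3, 4) = 3965*(-2 - 5/3 + 4) = 3965*(⅓) = 3965/3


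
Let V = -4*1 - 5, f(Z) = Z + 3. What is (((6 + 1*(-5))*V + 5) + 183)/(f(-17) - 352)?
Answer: -179/366 ≈ -0.48907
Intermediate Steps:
f(Z) = 3 + Z
V = -9 (V = -4 - 5 = -9)
(((6 + 1*(-5))*V + 5) + 183)/(f(-17) - 352) = (((6 + 1*(-5))*(-9) + 5) + 183)/((3 - 17) - 352) = (((6 - 5)*(-9) + 5) + 183)/(-14 - 352) = ((1*(-9) + 5) + 183)/(-366) = ((-9 + 5) + 183)*(-1/366) = (-4 + 183)*(-1/366) = 179*(-1/366) = -179/366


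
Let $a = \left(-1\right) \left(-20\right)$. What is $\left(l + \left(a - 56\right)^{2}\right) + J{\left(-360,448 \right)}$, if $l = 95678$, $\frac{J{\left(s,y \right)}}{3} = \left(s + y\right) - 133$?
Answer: $96839$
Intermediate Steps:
$J{\left(s,y \right)} = -399 + 3 s + 3 y$ ($J{\left(s,y \right)} = 3 \left(\left(s + y\right) - 133\right) = 3 \left(-133 + s + y\right) = -399 + 3 s + 3 y$)
$a = 20$
$\left(l + \left(a - 56\right)^{2}\right) + J{\left(-360,448 \right)} = \left(95678 + \left(20 - 56\right)^{2}\right) + \left(-399 + 3 \left(-360\right) + 3 \cdot 448\right) = \left(95678 + \left(-36\right)^{2}\right) - 135 = \left(95678 + 1296\right) - 135 = 96974 - 135 = 96839$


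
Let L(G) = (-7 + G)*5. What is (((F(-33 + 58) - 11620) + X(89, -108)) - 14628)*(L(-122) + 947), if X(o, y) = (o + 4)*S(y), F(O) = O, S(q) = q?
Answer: -10952634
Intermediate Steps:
X(o, y) = y*(4 + o) (X(o, y) = (o + 4)*y = (4 + o)*y = y*(4 + o))
L(G) = -35 + 5*G
(((F(-33 + 58) - 11620) + X(89, -108)) - 14628)*(L(-122) + 947) = ((((-33 + 58) - 11620) - 108*(4 + 89)) - 14628)*((-35 + 5*(-122)) + 947) = (((25 - 11620) - 108*93) - 14628)*((-35 - 610) + 947) = ((-11595 - 10044) - 14628)*(-645 + 947) = (-21639 - 14628)*302 = -36267*302 = -10952634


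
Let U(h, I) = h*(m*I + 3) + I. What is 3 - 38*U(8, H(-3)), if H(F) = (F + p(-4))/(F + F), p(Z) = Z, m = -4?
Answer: 1396/3 ≈ 465.33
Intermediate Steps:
H(F) = (-4 + F)/(2*F) (H(F) = (F - 4)/(F + F) = (-4 + F)/((2*F)) = (-4 + F)*(1/(2*F)) = (-4 + F)/(2*F))
U(h, I) = I + h*(3 - 4*I) (U(h, I) = h*(-4*I + 3) + I = h*(3 - 4*I) + I = I + h*(3 - 4*I))
3 - 38*U(8, H(-3)) = 3 - 38*((½)*(-4 - 3)/(-3) + 3*8 - 4*(½)*(-4 - 3)/(-3)*8) = 3 - 38*((½)*(-⅓)*(-7) + 24 - 4*(½)*(-⅓)*(-7)*8) = 3 - 38*(7/6 + 24 - 4*7/6*8) = 3 - 38*(7/6 + 24 - 112/3) = 3 - 38*(-73/6) = 3 + 1387/3 = 1396/3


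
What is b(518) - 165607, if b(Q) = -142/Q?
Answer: -42892284/259 ≈ -1.6561e+5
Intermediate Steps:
b(518) - 165607 = -142/518 - 165607 = -142*1/518 - 165607 = -71/259 - 165607 = -42892284/259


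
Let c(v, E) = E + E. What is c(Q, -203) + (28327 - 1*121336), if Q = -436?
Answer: -93415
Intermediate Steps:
c(v, E) = 2*E
c(Q, -203) + (28327 - 1*121336) = 2*(-203) + (28327 - 1*121336) = -406 + (28327 - 121336) = -406 - 93009 = -93415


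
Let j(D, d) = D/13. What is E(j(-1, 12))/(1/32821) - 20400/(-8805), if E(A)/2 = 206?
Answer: 7937563284/587 ≈ 1.3522e+7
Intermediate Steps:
j(D, d) = D/13 (j(D, d) = D*(1/13) = D/13)
E(A) = 412 (E(A) = 2*206 = 412)
E(j(-1, 12))/(1/32821) - 20400/(-8805) = 412/(1/32821) - 20400/(-8805) = 412/(1/32821) - 20400*(-1/8805) = 412*32821 + 1360/587 = 13522252 + 1360/587 = 7937563284/587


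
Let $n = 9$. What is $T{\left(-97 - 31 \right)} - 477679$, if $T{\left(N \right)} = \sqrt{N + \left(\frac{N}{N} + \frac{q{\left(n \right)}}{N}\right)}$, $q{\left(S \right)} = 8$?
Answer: $-477679 + \frac{i \sqrt{2033}}{4} \approx -4.7768 \cdot 10^{5} + 11.272 i$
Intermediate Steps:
$T{\left(N \right)} = \sqrt{1 + N + \frac{8}{N}}$ ($T{\left(N \right)} = \sqrt{N + \left(\frac{N}{N} + \frac{8}{N}\right)} = \sqrt{N + \left(1 + \frac{8}{N}\right)} = \sqrt{1 + N + \frac{8}{N}}$)
$T{\left(-97 - 31 \right)} - 477679 = \sqrt{1 - 128 + \frac{8}{-97 - 31}} - 477679 = \sqrt{1 - 128 + \frac{8}{-128}} - 477679 = \sqrt{1 - 128 + 8 \left(- \frac{1}{128}\right)} - 477679 = \sqrt{1 - 128 - \frac{1}{16}} - 477679 = \sqrt{- \frac{2033}{16}} - 477679 = \frac{i \sqrt{2033}}{4} - 477679 = -477679 + \frac{i \sqrt{2033}}{4}$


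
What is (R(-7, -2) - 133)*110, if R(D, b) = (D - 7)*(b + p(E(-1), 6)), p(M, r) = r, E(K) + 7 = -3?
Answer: -20790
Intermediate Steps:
E(K) = -10 (E(K) = -7 - 3 = -10)
R(D, b) = (-7 + D)*(6 + b) (R(D, b) = (D - 7)*(b + 6) = (-7 + D)*(6 + b))
(R(-7, -2) - 133)*110 = ((-42 - 7*(-2) + 6*(-7) - 7*(-2)) - 133)*110 = ((-42 + 14 - 42 + 14) - 133)*110 = (-56 - 133)*110 = -189*110 = -20790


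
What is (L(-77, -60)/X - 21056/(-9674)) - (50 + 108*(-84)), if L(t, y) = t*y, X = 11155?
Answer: 13912498570/1541621 ≈ 9024.6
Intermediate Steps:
(L(-77, -60)/X - 21056/(-9674)) - (50 + 108*(-84)) = (-77*(-60)/11155 - 21056/(-9674)) - (50 + 108*(-84)) = (4620*(1/11155) - 21056*(-1/9674)) - (50 - 9072) = (924/2231 + 1504/691) - 1*(-9022) = 3993908/1541621 + 9022 = 13912498570/1541621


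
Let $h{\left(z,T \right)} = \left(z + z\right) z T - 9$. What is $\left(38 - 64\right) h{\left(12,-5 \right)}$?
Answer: $37674$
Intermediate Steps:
$h{\left(z,T \right)} = -9 + 2 T z^{2}$ ($h{\left(z,T \right)} = 2 z z T - 9 = 2 z^{2} T - 9 = 2 T z^{2} - 9 = -9 + 2 T z^{2}$)
$\left(38 - 64\right) h{\left(12,-5 \right)} = \left(38 - 64\right) \left(-9 + 2 \left(-5\right) 12^{2}\right) = - 26 \left(-9 + 2 \left(-5\right) 144\right) = - 26 \left(-9 - 1440\right) = \left(-26\right) \left(-1449\right) = 37674$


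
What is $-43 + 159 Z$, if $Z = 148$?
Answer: $23489$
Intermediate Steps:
$-43 + 159 Z = -43 + 159 \cdot 148 = -43 + 23532 = 23489$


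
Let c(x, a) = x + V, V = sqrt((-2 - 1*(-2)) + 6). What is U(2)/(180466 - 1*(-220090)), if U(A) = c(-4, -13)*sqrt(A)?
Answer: sqrt(2)*(-4 + sqrt(6))/400556 ≈ -5.4743e-6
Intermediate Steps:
V = sqrt(6) (V = sqrt((-2 + 2) + 6) = sqrt(0 + 6) = sqrt(6) ≈ 2.4495)
c(x, a) = x + sqrt(6)
U(A) = sqrt(A)*(-4 + sqrt(6)) (U(A) = (-4 + sqrt(6))*sqrt(A) = sqrt(A)*(-4 + sqrt(6)))
U(2)/(180466 - 1*(-220090)) = (sqrt(2)*(-4 + sqrt(6)))/(180466 - 1*(-220090)) = (sqrt(2)*(-4 + sqrt(6)))/(180466 + 220090) = (sqrt(2)*(-4 + sqrt(6)))/400556 = (sqrt(2)*(-4 + sqrt(6)))*(1/400556) = sqrt(2)*(-4 + sqrt(6))/400556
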